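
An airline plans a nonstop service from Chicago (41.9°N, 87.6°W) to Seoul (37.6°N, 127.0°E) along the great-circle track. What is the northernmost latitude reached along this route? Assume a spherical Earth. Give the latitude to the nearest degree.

The great circle lies in the plane with unit normal n̂ = (p₁ × p₂)/|p₁ × p₂|.
Here n̂_z ≈ -0.336; the vertex latitude is φ_max = arccos|n̂_z| ≈ 70.4°.
Check via Clairaut: cos φ_max = |cos φ₁| · sin C = cos(41.9°)·sin(26.8°) ≈ 0.336, again giving ≈ 70.4°.

≈ 70°N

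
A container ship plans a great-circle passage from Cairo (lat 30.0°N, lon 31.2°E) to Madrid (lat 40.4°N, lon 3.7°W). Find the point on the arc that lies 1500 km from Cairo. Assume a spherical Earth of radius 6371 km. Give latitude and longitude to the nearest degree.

≈ lat 36°N, lon 17°E

Write both endpoints as unit vectors p₁, p₂ with components (cos φ cos λ, cos φ sin λ, sin φ).
The central angle between the endpoints is δ = arccos(p₁·p₂) ≈ 0.526 rad (30.1°). The total great-circle distance is δ·R ≈ 0.526 × 6371 ≈ 3349 km, so the target fraction is f = 1500/3349 ≈ 0.448.
Interpolate at f ≈ 0.448 with slerp weights a = sin((1−f)δ)/sin δ ≈ 0.570, b = sin(fδ)/sin δ ≈ 0.465.
p = a·p₁ + b·p₂ ≈ (0.776, 0.233, 0.586); φ = arcsin(p_z) ≈ 35.90°, λ = atan2(p_y, p_x) ≈ 16.72°.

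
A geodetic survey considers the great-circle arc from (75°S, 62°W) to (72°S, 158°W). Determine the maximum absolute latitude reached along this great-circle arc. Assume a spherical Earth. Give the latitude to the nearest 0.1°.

The great circle lies in the plane with unit normal n̂ = (p₁ × p₂)/|p₁ × p₂|.
Here n̂_z ≈ -0.192; the vertex latitude is φ_max = arccos|n̂_z| ≈ 78.9°.

≈ 78.9°S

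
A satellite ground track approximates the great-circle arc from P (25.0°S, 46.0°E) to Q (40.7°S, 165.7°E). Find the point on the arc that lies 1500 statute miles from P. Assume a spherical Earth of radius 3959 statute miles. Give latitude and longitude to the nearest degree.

≈ (40°S, 65°E)

The haversine formula gives a central angle δ ≈ 1.636 rad (93.7°) between the endpoints. The total great-circle distance is δ·R ≈ 1.636 × 3959 ≈ 6476 mi, so the target fraction is f = 1500/6476 ≈ 0.232.
Interpolate at f ≈ 0.232 with slerp weights a = sin((1−f)δ)/sin δ ≈ 0.953, b = sin(fδ)/sin δ ≈ 0.371.
p = a·p₁ + b·p₂ ≈ (0.328, 0.691, -0.645); φ = arcsin(p_z) ≈ -40.13°, λ = atan2(p_y, p_x) ≈ 64.62°.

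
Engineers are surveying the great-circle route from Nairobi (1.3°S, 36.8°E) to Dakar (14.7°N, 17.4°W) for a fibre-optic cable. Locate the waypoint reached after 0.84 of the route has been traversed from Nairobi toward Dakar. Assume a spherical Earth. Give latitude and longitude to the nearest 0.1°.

≈ (12.7°N, 8.4°W)

Convert each endpoint to a unit vector on the sphere (x = cos φ cos λ, y = cos φ sin λ, z = sin φ).
The central angle between the endpoints is δ = arccos(p₁·p₂) ≈ 0.977 rad (56.0°).
Interpolate at f = 0.84 with slerp weights a = sin((1−f)δ)/sin δ ≈ 0.188, b = sin(fδ)/sin δ ≈ 0.883.
p = a·p₁ + b·p₂ ≈ (0.965, -0.143, 0.220); φ = arcsin(p_z) ≈ 12.69°, λ = atan2(p_y, p_x) ≈ -8.42°.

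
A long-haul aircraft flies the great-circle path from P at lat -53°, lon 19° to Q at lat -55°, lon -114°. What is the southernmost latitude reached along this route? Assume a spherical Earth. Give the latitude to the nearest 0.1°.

≈ -73.9°

The great circle lies in the plane with unit normal n̂ = (p₁ × p₂)/|p₁ × p₂|.
Here n̂_z ≈ -0.278; the vertex latitude is φ_max = arccos|n̂_z| ≈ 73.9°.
Check via Clairaut: cos φ_max = |cos φ₁| · sin C = cos(53.0°)·sin(152.5°) ≈ 0.278, again giving ≈ 73.9°.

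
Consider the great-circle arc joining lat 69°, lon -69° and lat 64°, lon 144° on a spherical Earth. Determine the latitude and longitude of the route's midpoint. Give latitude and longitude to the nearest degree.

The haversine formula gives a central angle δ ≈ 0.785 rad (45.0°) between the endpoints.
Interpolate at f = 1/2 with slerp weights a = sin((1−f)δ)/sin δ ≈ 0.541, b = sin(fδ)/sin δ ≈ 0.541.
p = a·p₁ + b·p₂ ≈ (-0.122, -0.042, 0.992); φ = arcsin(p_z) ≈ 82.57°, λ = atan2(p_y, p_x) ≈ -161.23°.

≈ lat 83°, lon -161°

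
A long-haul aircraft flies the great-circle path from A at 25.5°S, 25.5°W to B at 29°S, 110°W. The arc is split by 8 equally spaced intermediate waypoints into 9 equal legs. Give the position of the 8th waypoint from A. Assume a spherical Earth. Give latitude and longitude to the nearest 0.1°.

Write both endpoints as unit vectors p₁, p₂ with components (cos φ cos λ, cos φ sin λ, sin φ).
The central angle between the endpoints is δ = arccos(p₁·p₂) ≈ 1.282 rad (73.5°).
Interpolate at f = 8/9 with slerp weights a = sin((1−f)δ)/sin δ ≈ 0.148, b = sin(fδ)/sin δ ≈ 0.948.
p = a·p₁ + b·p₂ ≈ (-0.163, -0.836, -0.523); φ = arcsin(p_z) ≈ -31.55°, λ = atan2(p_y, p_x) ≈ -101.02°.

≈ 31.6°S, 101.0°W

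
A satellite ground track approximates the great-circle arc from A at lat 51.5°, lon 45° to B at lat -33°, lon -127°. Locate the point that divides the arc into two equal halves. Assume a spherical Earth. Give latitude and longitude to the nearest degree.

The haversine formula gives a central angle δ ≈ 2.803 rad (160.6°) between the endpoints.
Interpolate at f = 1/2 with slerp weights a = sin((1−f)δ)/sin δ ≈ 2.968, b = sin(fδ)/sin δ ≈ 2.968.
p = a·p₁ + b·p₂ ≈ (-0.192, -0.681, 0.706); φ = arcsin(p_z) ≈ 44.94°, λ = atan2(p_y, p_x) ≈ -105.70°.

≈ lat 45°, lon -106°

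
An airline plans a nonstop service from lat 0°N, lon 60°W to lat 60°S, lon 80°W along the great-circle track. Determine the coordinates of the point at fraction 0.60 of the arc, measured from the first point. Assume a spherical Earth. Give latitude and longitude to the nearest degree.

≈ lat 36°S, lon 68°W

Write both endpoints as unit vectors p₁, p₂ with components (cos φ cos λ, cos φ sin λ, sin φ).
The central angle between the endpoints is δ = arccos(p₁·p₂) ≈ 1.082 rad (62.0°).
Interpolate at f = 0.60 with slerp weights a = sin((1−f)δ)/sin δ ≈ 0.475, b = sin(fδ)/sin δ ≈ 0.685.
p = a·p₁ + b·p₂ ≈ (0.297, -0.748, -0.593); φ = arcsin(p_z) ≈ -36.37°, λ = atan2(p_y, p_x) ≈ -68.36°.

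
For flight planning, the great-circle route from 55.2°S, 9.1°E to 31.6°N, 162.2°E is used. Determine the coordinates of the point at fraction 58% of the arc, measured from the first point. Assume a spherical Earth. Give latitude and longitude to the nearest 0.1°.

The haversine formula gives a central angle δ ≈ 2.613 rad (149.7°) between the endpoints.
Interpolate at f = 0.58 with slerp weights a = sin((1−f)δ)/sin δ ≈ 1.767, b = sin(fδ)/sin δ ≈ 1.982.
p = a·p₁ + b·p₂ ≈ (-0.611, 0.675, -0.412); φ = arcsin(p_z) ≈ -24.35°, λ = atan2(p_y, p_x) ≈ 132.16°.

≈ 24.3°S, 132.2°E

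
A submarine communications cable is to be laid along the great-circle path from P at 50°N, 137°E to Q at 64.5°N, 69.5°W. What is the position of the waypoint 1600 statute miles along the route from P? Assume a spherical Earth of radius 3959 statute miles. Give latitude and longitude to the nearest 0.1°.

≈ 72.0°N, 152.9°E

Convert each endpoint to a unit vector on the sphere (x = cos φ cos λ, y = cos φ sin λ, z = sin φ).
The central angle between the endpoints is δ = arccos(p₁·p₂) ≈ 1.111 rad (63.7°). The total great-circle distance is δ·R ≈ 1.111 × 3959 ≈ 4398 mi, so the target fraction is f = 1600/4398 ≈ 0.364.
Interpolate at f ≈ 0.364 with slerp weights a = sin((1−f)δ)/sin δ ≈ 0.725, b = sin(fδ)/sin δ ≈ 0.439.
p = a·p₁ + b·p₂ ≈ (-0.275, 0.141, 0.951); φ = arcsin(p_z) ≈ 72.03°, λ = atan2(p_y, p_x) ≈ 152.86°.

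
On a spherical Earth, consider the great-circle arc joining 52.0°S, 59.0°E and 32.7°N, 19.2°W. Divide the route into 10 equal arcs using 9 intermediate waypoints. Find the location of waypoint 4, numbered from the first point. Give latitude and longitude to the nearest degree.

From cos δ = sin φ₁ sin φ₂ + cos φ₁ cos φ₂ cos Δλ, the central angle is δ ≈ 1.896 rad (108.6°).
Interpolate at f = 4/10 with slerp weights a = sin((1−f)δ)/sin δ ≈ 0.958, b = sin(fδ)/sin δ ≈ 0.726.
p = a·p₁ + b·p₂ ≈ (0.881, 0.305, -0.363); φ = arcsin(p_z) ≈ -21.27°, λ = atan2(p_y, p_x) ≈ 19.08°.

≈ 21°S, 19°E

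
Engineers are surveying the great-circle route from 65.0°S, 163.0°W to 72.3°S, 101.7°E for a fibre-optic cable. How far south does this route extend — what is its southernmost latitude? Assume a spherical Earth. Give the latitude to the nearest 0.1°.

The great circle lies in the plane with unit normal n̂ = (p₁ × p₂)/|p₁ × p₂|.
Here n̂_z ≈ -0.244; the vertex latitude is φ_max = arccos|n̂_z| ≈ 75.9°.

≈ 75.9°S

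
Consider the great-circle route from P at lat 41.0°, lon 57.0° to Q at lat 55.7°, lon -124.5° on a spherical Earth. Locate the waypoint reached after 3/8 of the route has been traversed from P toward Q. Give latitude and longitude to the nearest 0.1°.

The haversine formula gives a central angle δ ≈ 1.454 rad (83.3°) between the endpoints.
Interpolate at f = 3/8 with slerp weights a = sin((1−f)δ)/sin δ ≈ 0.794, b = sin(fδ)/sin δ ≈ 0.522.
p = a·p₁ + b·p₂ ≈ (0.160, 0.260, 0.952); φ = arcsin(p_z) ≈ 72.23°, λ = atan2(p_y, p_x) ≈ 58.45°.

≈ lat 72.2°, lon 58.4°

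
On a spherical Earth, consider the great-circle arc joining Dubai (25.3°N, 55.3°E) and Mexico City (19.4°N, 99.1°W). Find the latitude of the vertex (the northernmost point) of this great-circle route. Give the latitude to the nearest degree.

The great circle lies in the plane with unit normal n̂ = (p₁ × p₂)/|p₁ × p₂|.
Here n̂_z ≈ -0.473; the vertex latitude is φ_max = arccos|n̂_z| ≈ 61.8°.

≈ 62°N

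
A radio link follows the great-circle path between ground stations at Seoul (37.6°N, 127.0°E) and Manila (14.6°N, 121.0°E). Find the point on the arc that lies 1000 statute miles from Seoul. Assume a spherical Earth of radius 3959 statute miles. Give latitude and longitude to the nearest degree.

≈ (24°N, 123°E)

From cos δ = sin φ₁ sin φ₂ + cos φ₁ cos φ₂ cos Δλ, the central angle is δ ≈ 0.412 rad (23.6°). The total great-circle distance is δ·R ≈ 0.412 × 3959 ≈ 1631 mi, so the target fraction is f = 1000/1631 ≈ 0.613.
Interpolate at f ≈ 0.613 with slerp weights a = sin((1−f)δ)/sin δ ≈ 0.396, b = sin(fδ)/sin δ ≈ 0.624.
p = a·p₁ + b·p₂ ≈ (-0.500, 0.768, 0.399); φ = arcsin(p_z) ≈ 23.53°, λ = atan2(p_y, p_x) ≈ 123.05°.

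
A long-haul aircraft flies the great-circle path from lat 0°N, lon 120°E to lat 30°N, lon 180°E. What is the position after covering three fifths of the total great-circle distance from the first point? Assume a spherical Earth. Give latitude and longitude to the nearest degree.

Convert each endpoint to a unit vector on the sphere (x = cos φ cos λ, y = cos φ sin λ, z = sin φ).
The central angle between the endpoints is δ = arccos(p₁·p₂) ≈ 1.123 rad (64.3°).
Interpolate at f = 3/5 with slerp weights a = sin((1−f)δ)/sin δ ≈ 0.482, b = sin(fδ)/sin δ ≈ 0.692.
p = a·p₁ + b·p₂ ≈ (-0.840, 0.417, 0.346); φ = arcsin(p_z) ≈ 20.25°, λ = atan2(p_y, p_x) ≈ 153.60°.

≈ lat 20°N, lon 154°E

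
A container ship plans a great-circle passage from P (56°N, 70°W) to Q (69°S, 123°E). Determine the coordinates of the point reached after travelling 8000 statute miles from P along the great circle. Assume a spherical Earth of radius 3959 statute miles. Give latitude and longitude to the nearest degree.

≈ (57°S, 103°W)

Write both endpoints as unit vectors p₁, p₂ with components (cos φ cos λ, cos φ sin λ, sin φ).
The central angle between the endpoints is δ = arccos(p₁·p₂) ≈ 2.893 rad (165.8°). The total great-circle distance is δ·R ≈ 2.893 × 3959 ≈ 11453 mi, so the target fraction is f = 8000/11453 ≈ 0.699.
Interpolate at f ≈ 0.699 with slerp weights a = sin((1−f)δ)/sin δ ≈ 3.111, b = sin(fδ)/sin δ ≈ 3.658.
p = a·p₁ + b·p₂ ≈ (-0.119, -0.535, -0.836); φ = arcsin(p_z) ≈ -56.75°, λ = atan2(p_y, p_x) ≈ -102.54°.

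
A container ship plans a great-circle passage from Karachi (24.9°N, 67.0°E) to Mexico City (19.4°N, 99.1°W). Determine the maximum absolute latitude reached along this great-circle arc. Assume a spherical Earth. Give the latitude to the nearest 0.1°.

≈ 73.5°N

The great circle lies in the plane with unit normal n̂ = (p₁ × p₂)/|p₁ × p₂|.
Here n̂_z ≈ -0.284; the vertex latitude is φ_max = arccos|n̂_z| ≈ 73.5°.
Check via Clairaut: cos φ_max = |cos φ₁| · sin C = cos(24.9°)·sin(18.3°) ≈ 0.284, again giving ≈ 73.5°.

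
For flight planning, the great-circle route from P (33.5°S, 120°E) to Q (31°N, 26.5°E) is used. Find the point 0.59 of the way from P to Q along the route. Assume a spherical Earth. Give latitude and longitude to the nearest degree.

≈ (5°N, 65°E)

Convert each endpoint to a unit vector on the sphere (x = cos φ cos λ, y = cos φ sin λ, z = sin φ).
The central angle between the endpoints is δ = arccos(p₁·p₂) ≈ 1.905 rad (109.1°).
Interpolate at f = 0.59 with slerp weights a = sin((1−f)δ)/sin δ ≈ 0.745, b = sin(fδ)/sin δ ≈ 0.955.
p = a·p₁ + b·p₂ ≈ (0.422, 0.903, 0.080); φ = arcsin(p_z) ≈ 4.61°, λ = atan2(p_y, p_x) ≈ 64.98°.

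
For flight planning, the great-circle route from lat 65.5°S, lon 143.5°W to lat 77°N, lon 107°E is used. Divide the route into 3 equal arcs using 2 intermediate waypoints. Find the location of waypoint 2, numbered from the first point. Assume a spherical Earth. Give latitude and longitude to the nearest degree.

From cos δ = sin φ₁ sin φ₂ + cos φ₁ cos φ₂ cos Δλ, the central angle is δ ≈ 2.733 rad (156.6°).
Interpolate at f = 2/3 with slerp weights a = sin((1−f)δ)/sin δ ≈ 1.990, b = sin(fδ)/sin δ ≈ 2.439.
p = a·p₁ + b·p₂ ≈ (-0.824, 0.034, 0.566); φ = arcsin(p_z) ≈ 34.47°, λ = atan2(p_y, p_x) ≈ 177.65°.

≈ lat 34°N, lon 178°E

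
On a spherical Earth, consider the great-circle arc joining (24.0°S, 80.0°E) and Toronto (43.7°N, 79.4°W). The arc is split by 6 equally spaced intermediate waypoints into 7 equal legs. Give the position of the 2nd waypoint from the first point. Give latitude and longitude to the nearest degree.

≈ (13°N, 56°E)

From cos δ = sin φ₁ sin φ₂ + cos φ₁ cos φ₂ cos Δλ, the central angle is δ ≈ 2.689 rad (154.1°).
Interpolate at f = 2/7 with slerp weights a = sin((1−f)δ)/sin δ ≈ 2.148, b = sin(fδ)/sin δ ≈ 1.588.
p = a·p₁ + b·p₂ ≈ (0.552, 0.803, 0.224); φ = arcsin(p_z) ≈ 12.94°, λ = atan2(p_y, p_x) ≈ 55.51°.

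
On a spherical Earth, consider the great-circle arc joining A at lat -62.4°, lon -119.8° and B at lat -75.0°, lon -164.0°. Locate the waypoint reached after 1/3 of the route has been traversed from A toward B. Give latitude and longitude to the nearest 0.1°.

≈ lat -67.7°, lon -129.1°

Convert each endpoint to a unit vector on the sphere (x = cos φ cos λ, y = cos φ sin λ, z = sin φ).
The central angle between the endpoints is δ = arccos(p₁·p₂) ≈ 0.342 rad (19.6°).
Interpolate at f = 1/3 with slerp weights a = sin((1−f)δ)/sin δ ≈ 0.674, b = sin(fδ)/sin δ ≈ 0.339.
p = a·p₁ + b·p₂ ≈ (-0.240, -0.295, -0.925); φ = arcsin(p_z) ≈ -67.66°, λ = atan2(p_y, p_x) ≈ -129.06°.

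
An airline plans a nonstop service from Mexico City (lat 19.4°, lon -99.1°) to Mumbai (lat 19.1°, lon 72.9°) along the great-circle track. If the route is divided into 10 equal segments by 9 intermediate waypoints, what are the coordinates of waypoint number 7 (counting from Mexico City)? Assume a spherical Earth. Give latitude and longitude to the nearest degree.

≈ lat 60°, lon 57°

Write both endpoints as unit vectors p₁, p₂ with components (cos φ cos λ, cos φ sin λ, sin φ).
The central angle between the endpoints is δ = arccos(p₁·p₂) ≈ 2.456 rad (140.7°).
Interpolate at f = 7/10 with slerp weights a = sin((1−f)δ)/sin δ ≈ 1.061, b = sin(fδ)/sin δ ≈ 1.562.
p = a·p₁ + b·p₂ ≈ (0.276, 0.422, 0.863); φ = arcsin(p_z) ≈ 59.71°, λ = atan2(p_y, p_x) ≈ 56.87°.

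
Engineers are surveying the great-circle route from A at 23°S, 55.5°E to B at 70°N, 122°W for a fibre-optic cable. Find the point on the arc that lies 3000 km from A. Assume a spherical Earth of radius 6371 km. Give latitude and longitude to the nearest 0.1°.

≈ 4.0°N, 55.0°E

Convert each endpoint to a unit vector on the sphere (x = cos φ cos λ, y = cos φ sin λ, z = sin φ).
The central angle between the endpoints is δ = arccos(p₁·p₂) ≈ 2.321 rad (133.0°). The total great-circle distance is δ·R ≈ 2.321 × 6371 ≈ 14786 km, so the target fraction is f = 3000/14786 ≈ 0.203.
Interpolate at f ≈ 0.203 with slerp weights a = sin((1−f)δ)/sin δ ≈ 1.314, b = sin(fδ)/sin δ ≈ 0.620.
p = a·p₁ + b·p₂ ≈ (0.573, 0.817, 0.069); φ = arcsin(p_z) ≈ 3.97°, λ = atan2(p_y, p_x) ≈ 54.97°.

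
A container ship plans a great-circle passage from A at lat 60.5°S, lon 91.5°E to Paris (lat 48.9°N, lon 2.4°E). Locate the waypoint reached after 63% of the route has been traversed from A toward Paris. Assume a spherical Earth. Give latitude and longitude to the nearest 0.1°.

Convert each endpoint to a unit vector on the sphere (x = cos φ cos λ, y = cos φ sin λ, z = sin φ).
The central angle between the endpoints is δ = arccos(p₁·p₂) ≈ 2.279 rad (130.6°).
Interpolate at f = 0.63 with slerp weights a = sin((1−f)δ)/sin δ ≈ 0.984, b = sin(fδ)/sin δ ≈ 1.305.
p = a·p₁ + b·p₂ ≈ (0.845, 0.520, 0.127); φ = arcsin(p_z) ≈ 7.31°, λ = atan2(p_y, p_x) ≈ 31.63°.

≈ lat 7.3°N, lon 31.6°E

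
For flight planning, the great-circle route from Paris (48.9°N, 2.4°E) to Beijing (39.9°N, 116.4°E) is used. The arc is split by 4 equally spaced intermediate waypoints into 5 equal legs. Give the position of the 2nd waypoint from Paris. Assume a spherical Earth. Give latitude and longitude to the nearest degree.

≈ 61°N, 51°E

The haversine formula gives a central angle δ ≈ 1.289 rad (73.8°) between the endpoints.
Interpolate at f = 2/5 with slerp weights a = sin((1−f)δ)/sin δ ≈ 0.727, b = sin(fδ)/sin δ ≈ 0.513.
p = a·p₁ + b·p₂ ≈ (0.303, 0.373, 0.877); φ = arcsin(p_z) ≈ 61.31°, λ = atan2(p_y, p_x) ≈ 50.93°.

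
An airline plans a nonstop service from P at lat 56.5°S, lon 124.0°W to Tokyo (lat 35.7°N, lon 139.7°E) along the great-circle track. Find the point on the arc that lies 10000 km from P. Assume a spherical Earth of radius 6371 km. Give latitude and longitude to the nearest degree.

≈ lat 9°N, lon 160°E

The haversine formula gives a central angle δ ≈ 2.136 rad (122.4°) between the endpoints. The total great-circle distance is δ·R ≈ 2.136 × 6371 ≈ 13610 km, so the target fraction is f = 10000/13610 ≈ 0.735.
Interpolate at f ≈ 0.735 with slerp weights a = sin((1−f)δ)/sin δ ≈ 0.636, b = sin(fδ)/sin δ ≈ 1.184.
p = a·p₁ + b·p₂ ≈ (-0.930, 0.331, 0.161); φ = arcsin(p_z) ≈ 9.26°, λ = atan2(p_y, p_x) ≈ 160.39°.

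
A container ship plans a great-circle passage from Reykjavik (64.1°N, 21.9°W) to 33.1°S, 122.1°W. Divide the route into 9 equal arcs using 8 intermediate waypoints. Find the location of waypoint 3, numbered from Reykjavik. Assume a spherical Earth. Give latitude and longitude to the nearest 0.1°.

The haversine formula gives a central angle δ ≈ 2.160 rad (123.8°) between the endpoints.
Interpolate at f = 3/9 with slerp weights a = sin((1−f)δ)/sin δ ≈ 1.193, b = sin(fδ)/sin δ ≈ 0.793.
p = a·p₁ + b·p₂ ≈ (0.130, -0.757, 0.640); φ = arcsin(p_z) ≈ 39.78°, λ = atan2(p_y, p_x) ≈ -80.24°.

≈ 39.8°N, 80.2°W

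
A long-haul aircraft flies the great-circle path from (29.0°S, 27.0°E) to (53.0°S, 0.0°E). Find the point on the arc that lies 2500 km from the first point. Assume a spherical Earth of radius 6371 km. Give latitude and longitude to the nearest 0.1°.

Write both endpoints as unit vectors p₁, p₂ with components (cos φ cos λ, cos φ sin λ, sin φ).
The central angle between the endpoints is δ = arccos(p₁·p₂) ≈ 0.543 rad (31.1°). The total great-circle distance is δ·R ≈ 0.543 × 6371 ≈ 3459 km, so the target fraction is f = 2500/3459 ≈ 0.723.
Interpolate at f ≈ 0.723 with slerp weights a = sin((1−f)δ)/sin δ ≈ 0.290, b = sin(fδ)/sin δ ≈ 0.740.
p = a·p₁ + b·p₂ ≈ (0.672, 0.115, -0.732); φ = arcsin(p_z) ≈ -47.04°, λ = atan2(p_y, p_x) ≈ 9.74°.

≈ (47.0°S, 9.7°E)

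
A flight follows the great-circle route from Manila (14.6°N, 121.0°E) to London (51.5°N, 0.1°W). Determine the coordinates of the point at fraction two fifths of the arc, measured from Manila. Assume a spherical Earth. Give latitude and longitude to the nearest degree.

≈ 45°N, 93°E

Write both endpoints as unit vectors p₁, p₂ with components (cos φ cos λ, cos φ sin λ, sin φ).
The central angle between the endpoints is δ = arccos(p₁·p₂) ≈ 1.685 rad (96.5°).
Interpolate at f = 2/5 with slerp weights a = sin((1−f)δ)/sin δ ≈ 0.853, b = sin(fδ)/sin δ ≈ 0.628.
p = a·p₁ + b·p₂ ≈ (-0.034, 0.707, 0.707); φ = arcsin(p_z) ≈ 44.96°, λ = atan2(p_y, p_x) ≈ 92.76°.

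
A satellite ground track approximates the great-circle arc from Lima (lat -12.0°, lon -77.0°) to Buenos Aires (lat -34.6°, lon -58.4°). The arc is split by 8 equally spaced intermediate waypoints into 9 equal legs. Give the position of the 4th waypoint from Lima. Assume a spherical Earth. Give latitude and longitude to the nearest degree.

≈ lat -22°, lon -70°

Write both endpoints as unit vectors p₁, p₂ with components (cos φ cos λ, cos φ sin λ, sin φ).
The central angle between the endpoints is δ = arccos(p₁·p₂) ≈ 0.492 rad (28.2°).
Interpolate at f = 4/9 with slerp weights a = sin((1−f)δ)/sin δ ≈ 0.571, b = sin(fδ)/sin δ ≈ 0.459.
p = a·p₁ + b·p₂ ≈ (0.324, -0.867, -0.380); φ = arcsin(p_z) ≈ -22.31°, λ = atan2(p_y, p_x) ≈ -69.51°.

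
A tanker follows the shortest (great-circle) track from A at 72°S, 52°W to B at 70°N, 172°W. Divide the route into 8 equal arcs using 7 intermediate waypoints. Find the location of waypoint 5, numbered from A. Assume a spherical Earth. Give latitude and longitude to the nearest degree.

Write both endpoints as unit vectors p₁, p₂ with components (cos φ cos λ, cos φ sin λ, sin φ).
The central angle between the endpoints is δ = arccos(p₁·p₂) ≈ 2.813 rad (161.2°).
Interpolate at f = 5/8 with slerp weights a = sin((1−f)δ)/sin δ ≈ 2.697, b = sin(fδ)/sin δ ≈ 3.046.
p = a·p₁ + b·p₂ ≈ (-0.519, -0.802, 0.297); φ = arcsin(p_z) ≈ 17.30°, λ = atan2(p_y, p_x) ≈ -122.90°.

≈ 17°N, 123°W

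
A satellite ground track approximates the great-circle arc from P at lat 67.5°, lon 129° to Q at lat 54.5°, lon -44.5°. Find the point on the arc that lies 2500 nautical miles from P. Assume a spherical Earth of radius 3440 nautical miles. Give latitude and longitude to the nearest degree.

≈ lat 71°, lon -42°

Convert each endpoint to a unit vector on the sphere (x = cos φ cos λ, y = cos φ sin λ, z = sin φ).
The central angle between the endpoints is δ = arccos(p₁·p₂) ≈ 1.011 rad (57.9°). The total great-circle distance is δ·R ≈ 1.011 × 3440 ≈ 3476 nmi, so the target fraction is f = 2500/3476 ≈ 0.719.
Interpolate at f ≈ 0.719 with slerp weights a = sin((1−f)δ)/sin δ ≈ 0.331, b = sin(fδ)/sin δ ≈ 0.784.
p = a·p₁ + b·p₂ ≈ (0.245, -0.221, 0.944); φ = arcsin(p_z) ≈ 70.73°, λ = atan2(p_y, p_x) ≈ -42.01°.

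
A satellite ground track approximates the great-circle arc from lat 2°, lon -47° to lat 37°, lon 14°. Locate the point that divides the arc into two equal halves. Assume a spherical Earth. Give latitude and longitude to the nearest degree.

Convert each endpoint to a unit vector on the sphere (x = cos φ cos λ, y = cos φ sin λ, z = sin φ).
The central angle between the endpoints is δ = arccos(p₁·p₂) ≈ 1.151 rad (65.9°).
Interpolate at f = 1/2 with slerp weights a = sin((1−f)δ)/sin δ ≈ 0.596, b = sin(fδ)/sin δ ≈ 0.596.
p = a·p₁ + b·p₂ ≈ (0.868, -0.320, 0.379); φ = arcsin(p_z) ≈ 22.30°, λ = atan2(p_y, p_x) ≈ -20.26°.

≈ lat 22°, lon -20°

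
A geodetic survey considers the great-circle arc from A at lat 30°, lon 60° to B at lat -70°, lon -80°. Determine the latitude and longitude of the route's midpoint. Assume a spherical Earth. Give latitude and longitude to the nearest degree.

Convert each endpoint to a unit vector on the sphere (x = cos φ cos λ, y = cos φ sin λ, z = sin φ).
The central angle between the endpoints is δ = arccos(p₁·p₂) ≈ 2.342 rad (134.2°).
Interpolate at f = 1/2 with slerp weights a = sin((1−f)δ)/sin δ ≈ 1.284, b = sin(fδ)/sin δ ≈ 1.284.
p = a·p₁ + b·p₂ ≈ (0.632, 0.531, -0.565); φ = arcsin(p_z) ≈ -34.37°, λ = atan2(p_y, p_x) ≈ 40.00°.

≈ lat -34°, lon 40°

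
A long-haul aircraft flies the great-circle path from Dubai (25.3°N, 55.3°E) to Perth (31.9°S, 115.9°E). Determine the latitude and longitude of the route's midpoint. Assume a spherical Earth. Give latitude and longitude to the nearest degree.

From cos δ = sin φ₁ sin φ₂ + cos φ₁ cos φ₂ cos Δλ, the central angle is δ ≈ 1.419 rad (81.3°).
Interpolate at f = 1/2 with slerp weights a = sin((1−f)δ)/sin δ ≈ 0.659, b = sin(fδ)/sin δ ≈ 0.659.
p = a·p₁ + b·p₂ ≈ (0.095, 0.993, -0.067); φ = arcsin(p_z) ≈ -3.82°, λ = atan2(p_y, p_x) ≈ 84.55°.

≈ (4°S, 85°E)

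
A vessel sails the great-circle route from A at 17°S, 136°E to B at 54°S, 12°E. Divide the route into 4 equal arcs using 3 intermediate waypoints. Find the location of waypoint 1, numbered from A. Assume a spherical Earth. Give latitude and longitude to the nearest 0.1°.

Write both endpoints as unit vectors p₁, p₂ with components (cos φ cos λ, cos φ sin λ, sin φ).
The central angle between the endpoints is δ = arccos(p₁·p₂) ≈ 1.649 rad (94.5°).
Interpolate at f = 1/4 with slerp weights a = sin((1−f)δ)/sin δ ≈ 0.948, b = sin(fδ)/sin δ ≈ 0.402.
p = a·p₁ + b·p₂ ≈ (-0.421, 0.679, -0.602); φ = arcsin(p_z) ≈ -37.02°, λ = atan2(p_y, p_x) ≈ 121.80°.

≈ 37.0°S, 121.8°E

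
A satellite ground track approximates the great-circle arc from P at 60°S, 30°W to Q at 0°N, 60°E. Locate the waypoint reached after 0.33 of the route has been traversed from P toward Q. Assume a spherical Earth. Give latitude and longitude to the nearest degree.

Write both endpoints as unit vectors p₁, p₂ with components (cos φ cos λ, cos φ sin λ, sin φ).
The central angle between the endpoints is δ = arccos(p₁·p₂) ≈ 1.571 rad (90.0°).
Interpolate at f = 0.33 with slerp weights a = sin((1−f)δ)/sin δ ≈ 0.869, b = sin(fδ)/sin δ ≈ 0.495.
p = a·p₁ + b·p₂ ≈ (0.624, 0.212, -0.752); φ = arcsin(p_z) ≈ -48.79°, λ = atan2(p_y, p_x) ≈ 18.76°.

≈ 49°S, 19°E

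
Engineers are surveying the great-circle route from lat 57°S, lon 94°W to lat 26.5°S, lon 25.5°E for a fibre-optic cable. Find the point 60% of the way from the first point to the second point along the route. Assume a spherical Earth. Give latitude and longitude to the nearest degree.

From cos δ = sin φ₁ sin φ₂ + cos φ₁ cos φ₂ cos Δλ, the central angle is δ ≈ 1.436 rad (82.3°).
Interpolate at f = 0.60 with slerp weights a = sin((1−f)δ)/sin δ ≈ 0.548, b = sin(fδ)/sin δ ≈ 0.766.
p = a·p₁ + b·p₂ ≈ (0.598, -0.003, -0.802); φ = arcsin(p_z) ≈ -53.29°, λ = atan2(p_y, p_x) ≈ -0.27°.

≈ lat 53°S, lon 0°E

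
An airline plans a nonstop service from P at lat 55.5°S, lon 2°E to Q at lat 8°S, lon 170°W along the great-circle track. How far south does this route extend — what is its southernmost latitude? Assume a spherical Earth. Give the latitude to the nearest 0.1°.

≈ 85.0°S

The great circle lies in the plane with unit normal n̂ = (p₁ × p₂)/|p₁ × p₂|.
Here n̂_z ≈ -0.087; the vertex latitude is φ_max = arccos|n̂_z| ≈ 85.0°.
Check via Clairaut: cos φ_max = |cos φ₁| · sin C = cos(55.5°)·sin(171.2°) ≈ 0.087, again giving ≈ 85.0°.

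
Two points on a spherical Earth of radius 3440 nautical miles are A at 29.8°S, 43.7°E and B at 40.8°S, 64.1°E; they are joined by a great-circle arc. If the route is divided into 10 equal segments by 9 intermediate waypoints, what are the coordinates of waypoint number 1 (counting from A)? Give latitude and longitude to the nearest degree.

From cos δ = sin φ₁ sin φ₂ + cos φ₁ cos φ₂ cos Δλ, the central angle is δ ≈ 0.347 rad (19.9°).
Interpolate at f = 1/10 with slerp weights a = sin((1−f)δ)/sin δ ≈ 0.903, b = sin(fδ)/sin δ ≈ 0.102.
p = a·p₁ + b·p₂ ≈ (0.601, 0.611, -0.516); φ = arcsin(p_z) ≈ -31.04°, λ = atan2(p_y, p_x) ≈ 45.50°.

≈ 31°S, 46°E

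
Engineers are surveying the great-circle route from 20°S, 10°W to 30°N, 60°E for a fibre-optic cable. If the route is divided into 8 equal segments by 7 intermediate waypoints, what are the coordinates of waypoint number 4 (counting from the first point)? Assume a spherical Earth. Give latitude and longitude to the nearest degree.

≈ 6°N, 23°E

The haversine formula gives a central angle δ ≈ 1.463 rad (83.8°) between the endpoints.
Interpolate at f = 4/8 with slerp weights a = sin((1−f)δ)/sin δ ≈ 0.672, b = sin(fδ)/sin δ ≈ 0.672.
p = a·p₁ + b·p₂ ≈ (0.913, 0.394, 0.106); φ = arcsin(p_z) ≈ 6.09°, λ = atan2(p_y, p_x) ≈ 23.36°.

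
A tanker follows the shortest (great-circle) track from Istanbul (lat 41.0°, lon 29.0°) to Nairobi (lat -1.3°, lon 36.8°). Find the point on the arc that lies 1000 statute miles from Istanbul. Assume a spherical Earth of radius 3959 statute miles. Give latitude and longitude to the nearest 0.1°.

≈ lat 26.8°, lon 32.2°

Convert each endpoint to a unit vector on the sphere (x = cos φ cos λ, y = cos φ sin λ, z = sin φ).
The central angle between the endpoints is δ = arccos(p₁·p₂) ≈ 0.749 rad (42.9°). The total great-circle distance is δ·R ≈ 0.749 × 3959 ≈ 2964 mi, so the target fraction is f = 1000/2964 ≈ 0.337.
Interpolate at f ≈ 0.337 with slerp weights a = sin((1−f)δ)/sin δ ≈ 0.699, b = sin(fδ)/sin δ ≈ 0.367.
p = a·p₁ + b·p₂ ≈ (0.756, 0.476, 0.450); φ = arcsin(p_z) ≈ 26.77°, λ = atan2(p_y, p_x) ≈ 32.20°.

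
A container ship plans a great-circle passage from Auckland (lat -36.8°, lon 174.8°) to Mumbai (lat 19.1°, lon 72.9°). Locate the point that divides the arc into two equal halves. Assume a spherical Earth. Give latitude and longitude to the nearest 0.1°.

≈ lat -13.8°, lon 118.0°

Convert each endpoint to a unit vector on the sphere (x = cos φ cos λ, y = cos φ sin λ, z = sin φ).
The central angle between the endpoints is δ = arccos(p₁·p₂) ≈ 1.931 rad (110.6°).
Interpolate at f = 1/2 with slerp weights a = sin((1−f)δ)/sin δ ≈ 0.878, b = sin(fδ)/sin δ ≈ 0.878.
p = a·p₁ + b·p₂ ≈ (-0.456, 0.857, -0.239); φ = arcsin(p_z) ≈ -13.81°, λ = atan2(p_y, p_x) ≈ 118.04°.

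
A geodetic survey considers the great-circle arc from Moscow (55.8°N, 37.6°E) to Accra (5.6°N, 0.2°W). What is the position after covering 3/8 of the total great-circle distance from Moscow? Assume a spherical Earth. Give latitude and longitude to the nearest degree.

The haversine formula gives a central angle δ ≈ 1.021 rad (58.5°) between the endpoints.
Interpolate at f = 3/8 with slerp weights a = sin((1−f)δ)/sin δ ≈ 0.699, b = sin(fδ)/sin δ ≈ 0.438.
p = a·p₁ + b·p₂ ≈ (0.747, 0.238, 0.621); φ = arcsin(p_z) ≈ 38.36°, λ = atan2(p_y, p_x) ≈ 17.67°.

≈ 38°N, 18°E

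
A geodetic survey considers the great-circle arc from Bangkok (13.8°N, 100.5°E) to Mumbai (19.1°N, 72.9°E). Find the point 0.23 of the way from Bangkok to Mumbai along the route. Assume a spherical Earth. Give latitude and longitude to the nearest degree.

From cos δ = sin φ₁ sin φ₂ + cos φ₁ cos φ₂ cos Δλ, the central angle is δ ≈ 0.471 rad (27.0°).
Interpolate at f = 0.23 with slerp weights a = sin((1−f)δ)/sin δ ≈ 0.782, b = sin(fδ)/sin δ ≈ 0.238.
p = a·p₁ + b·p₂ ≈ (-0.072, 0.962, 0.264); φ = arcsin(p_z) ≈ 15.33°, λ = atan2(p_y, p_x) ≈ 94.29°.

≈ 15°N, 94°E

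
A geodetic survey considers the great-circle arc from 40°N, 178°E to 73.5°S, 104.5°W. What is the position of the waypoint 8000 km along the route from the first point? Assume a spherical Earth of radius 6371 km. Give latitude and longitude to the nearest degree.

From cos δ = sin φ₁ sin φ₂ + cos φ₁ cos φ₂ cos Δλ, the central angle is δ ≈ 2.176 rad (124.7°). The total great-circle distance is δ·R ≈ 2.176 × 6371 ≈ 13866 km, so the target fraction is f = 8000/13866 ≈ 0.577.
Interpolate at f ≈ 0.577 with slerp weights a = sin((1−f)δ)/sin δ ≈ 0.968, b = sin(fδ)/sin δ ≈ 1.156.
p = a·p₁ + b·p₂ ≈ (-0.823, -0.292, -0.486); φ = arcsin(p_z) ≈ -29.11°, λ = atan2(p_y, p_x) ≈ -160.47°.

≈ 29°S, 160°W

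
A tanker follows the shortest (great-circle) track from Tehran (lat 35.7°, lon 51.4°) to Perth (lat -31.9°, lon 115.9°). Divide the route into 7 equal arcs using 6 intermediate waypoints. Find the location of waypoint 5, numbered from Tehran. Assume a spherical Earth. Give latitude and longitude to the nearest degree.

The haversine formula gives a central angle δ ≈ 1.582 rad (90.7°) between the endpoints.
Interpolate at f = 5/7 with slerp weights a = sin((1−f)δ)/sin δ ≈ 0.437, b = sin(fδ)/sin δ ≈ 0.905.
p = a·p₁ + b·p₂ ≈ (-0.114, 0.968, -0.223); φ = arcsin(p_z) ≈ -12.89°, λ = atan2(p_y, p_x) ≈ 96.72°.

≈ lat -13°, lon 97°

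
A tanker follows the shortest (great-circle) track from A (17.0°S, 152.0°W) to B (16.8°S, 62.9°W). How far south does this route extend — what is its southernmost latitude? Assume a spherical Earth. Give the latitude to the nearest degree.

≈ 23°S

The great circle lies in the plane with unit normal n̂ = (p₁ × p₂)/|p₁ × p₂|.
Here n̂_z ≈ +0.920; the vertex latitude is φ_max = arccos|n̂_z| ≈ 23.1°.
Check via Clairaut: cos φ_max = |cos φ₁| · sin C = cos(17.0°)·sin(105.9°) ≈ 0.920, again giving ≈ 23.1°.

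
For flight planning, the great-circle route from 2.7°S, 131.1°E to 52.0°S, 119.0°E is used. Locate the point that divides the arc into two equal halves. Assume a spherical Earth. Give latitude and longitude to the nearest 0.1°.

The haversine formula gives a central angle δ ≈ 0.878 rad (50.3°) between the endpoints.
Interpolate at f = 1/2 with slerp weights a = sin((1−f)δ)/sin δ ≈ 0.552, b = sin(fδ)/sin δ ≈ 0.552.
p = a·p₁ + b·p₂ ≈ (-0.528, 0.713, -0.461); φ = arcsin(p_z) ≈ -27.47°, λ = atan2(p_y, p_x) ≈ 126.49°.

≈ 27.5°S, 126.5°E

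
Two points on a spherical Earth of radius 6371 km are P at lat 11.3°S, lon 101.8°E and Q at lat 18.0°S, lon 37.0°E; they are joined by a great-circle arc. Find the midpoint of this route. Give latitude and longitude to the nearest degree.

From cos δ = sin φ₁ sin φ₂ + cos φ₁ cos φ₂ cos Δλ, the central angle is δ ≈ 1.095 rad (62.8°).
Interpolate at f = 1/2 with slerp weights a = sin((1−f)δ)/sin δ ≈ 0.586, b = sin(fδ)/sin δ ≈ 0.586.
p = a·p₁ + b·p₂ ≈ (0.327, 0.897, -0.296); φ = arcsin(p_z) ≈ -17.20°, λ = atan2(p_y, p_x) ≈ 69.96°.

≈ lat 17°S, lon 70°E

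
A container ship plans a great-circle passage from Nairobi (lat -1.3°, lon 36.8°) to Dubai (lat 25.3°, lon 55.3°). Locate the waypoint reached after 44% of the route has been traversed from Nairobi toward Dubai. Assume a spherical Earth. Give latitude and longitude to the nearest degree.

≈ lat 11°, lon 44°

Write both endpoints as unit vectors p₁, p₂ with components (cos φ cos λ, cos φ sin λ, sin φ).
The central angle between the endpoints is δ = arccos(p₁·p₂) ≈ 0.560 rad (32.1°).
Interpolate at f = 0.44 with slerp weights a = sin((1−f)δ)/sin δ ≈ 0.581, b = sin(fδ)/sin δ ≈ 0.459.
p = a·p₁ + b·p₂ ≈ (0.701, 0.689, 0.183); φ = arcsin(p_z) ≈ 10.55°, λ = atan2(p_y, p_x) ≈ 44.50°.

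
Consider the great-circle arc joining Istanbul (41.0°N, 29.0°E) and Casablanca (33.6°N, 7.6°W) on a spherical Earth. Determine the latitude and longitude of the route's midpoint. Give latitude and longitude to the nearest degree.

≈ (39°N, 10°E)

The haversine formula gives a central angle δ ≈ 0.520 rad (29.8°) between the endpoints.
Interpolate at f = 1/2 with slerp weights a = sin((1−f)δ)/sin δ ≈ 0.517, b = sin(fδ)/sin δ ≈ 0.517.
p = a·p₁ + b·p₂ ≈ (0.769, 0.132, 0.626); φ = arcsin(p_z) ≈ 38.74°, λ = atan2(p_y, p_x) ≈ 9.77°.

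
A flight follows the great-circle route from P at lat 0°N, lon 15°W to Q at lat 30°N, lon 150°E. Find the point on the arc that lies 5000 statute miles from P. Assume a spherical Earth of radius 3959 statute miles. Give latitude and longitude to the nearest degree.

≈ lat 60°N, lon 37°E

Write both endpoints as unit vectors p₁, p₂ with components (cos φ cos λ, cos φ sin λ, sin φ).
The central angle between the endpoints is δ = arccos(p₁·p₂) ≈ 2.562 rad (146.8°). The total great-circle distance is δ·R ≈ 2.562 × 3959 ≈ 10142 mi, so the target fraction is f = 5000/10142 ≈ 0.493.
Interpolate at f ≈ 0.493 with slerp weights a = sin((1−f)δ)/sin δ ≈ 1.758, b = sin(fδ)/sin δ ≈ 1.739.
p = a·p₁ + b·p₂ ≈ (0.394, 0.298, 0.870); φ = arcsin(p_z) ≈ 60.41°, λ = atan2(p_y, p_x) ≈ 37.14°.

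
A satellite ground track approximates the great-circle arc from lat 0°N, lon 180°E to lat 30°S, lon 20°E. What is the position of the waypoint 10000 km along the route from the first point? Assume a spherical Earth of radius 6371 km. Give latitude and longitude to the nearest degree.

≈ lat 59°S, lon 90°E

Convert each endpoint to a unit vector on the sphere (x = cos φ cos λ, y = cos φ sin λ, z = sin φ).
The central angle between the endpoints is δ = arccos(p₁·p₂) ≈ 2.521 rad (144.5°). The total great-circle distance is δ·R ≈ 2.521 × 6371 ≈ 16064 km, so the target fraction is f = 10000/16064 ≈ 0.623.
Interpolate at f ≈ 0.623 with slerp weights a = sin((1−f)δ)/sin δ ≈ 1.402, b = sin(fδ)/sin δ ≈ 1.721.
p = a·p₁ + b·p₂ ≈ (-0.001, 0.510, -0.860); φ = arcsin(p_z) ≈ -59.36°, λ = atan2(p_y, p_x) ≈ 90.13°.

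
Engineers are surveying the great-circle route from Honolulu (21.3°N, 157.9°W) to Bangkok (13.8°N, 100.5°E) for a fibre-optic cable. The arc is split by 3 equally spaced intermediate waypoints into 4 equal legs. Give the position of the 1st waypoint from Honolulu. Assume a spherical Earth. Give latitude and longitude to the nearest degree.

Write both endpoints as unit vectors p₁, p₂ with components (cos φ cos λ, cos φ sin λ, sin φ).
The central angle between the endpoints is δ = arccos(p₁·p₂) ≈ 1.666 rad (95.5°).
Interpolate at f = 1/4 with slerp weights a = sin((1−f)δ)/sin δ ≈ 0.953, b = sin(fδ)/sin δ ≈ 0.406.
p = a·p₁ + b·p₂ ≈ (-0.895, 0.054, 0.443); φ = arcsin(p_z) ≈ 26.31°, λ = atan2(p_y, p_x) ≈ 176.55°.

≈ 26°N, 177°E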